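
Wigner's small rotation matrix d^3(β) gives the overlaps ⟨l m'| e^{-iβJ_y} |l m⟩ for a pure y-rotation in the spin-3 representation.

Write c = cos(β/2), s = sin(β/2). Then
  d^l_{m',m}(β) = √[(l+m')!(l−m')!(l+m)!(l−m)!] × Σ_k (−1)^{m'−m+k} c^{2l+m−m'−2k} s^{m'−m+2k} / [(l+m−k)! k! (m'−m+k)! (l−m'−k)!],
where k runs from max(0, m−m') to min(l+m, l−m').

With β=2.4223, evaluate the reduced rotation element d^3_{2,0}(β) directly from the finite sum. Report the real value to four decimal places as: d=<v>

d=-0.4471

d^3_{2,0}(β=2.4223) via Wigner's sum:
With c≡cos(β/2)=0.351943 and s≡sin(β/2)=0.936021, N=[120·1·6·6]^{1/2}=65.726707
k: max(0,(0)−(2))=0 … min(3+(0),3−(2))=1
  k=0: (−1)^2·65.7267/(12)·0.3519^4·0.9360^2 = +0.073625
  k=1: (−1)^3·65.7267/(12)·0.3519^2·0.9360^4 = -0.520773
d^3_{2,0}(2.4223) = +0.073625 -0.520773 = -0.447149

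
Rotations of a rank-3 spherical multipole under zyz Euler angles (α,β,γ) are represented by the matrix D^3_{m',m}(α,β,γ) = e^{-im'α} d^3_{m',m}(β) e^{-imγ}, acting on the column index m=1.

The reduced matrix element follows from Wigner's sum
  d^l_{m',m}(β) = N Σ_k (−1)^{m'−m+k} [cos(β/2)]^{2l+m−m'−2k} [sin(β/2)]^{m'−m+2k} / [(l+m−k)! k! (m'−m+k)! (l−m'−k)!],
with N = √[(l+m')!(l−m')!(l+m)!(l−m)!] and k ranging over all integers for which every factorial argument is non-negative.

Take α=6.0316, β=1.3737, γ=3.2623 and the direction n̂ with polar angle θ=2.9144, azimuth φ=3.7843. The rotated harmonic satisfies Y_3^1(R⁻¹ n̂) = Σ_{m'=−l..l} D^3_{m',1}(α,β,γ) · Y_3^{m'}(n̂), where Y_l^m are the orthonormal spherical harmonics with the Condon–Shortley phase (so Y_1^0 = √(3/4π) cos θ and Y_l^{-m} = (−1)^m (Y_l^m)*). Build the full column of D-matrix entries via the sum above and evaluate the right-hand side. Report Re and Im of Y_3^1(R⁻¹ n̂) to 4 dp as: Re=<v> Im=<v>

Re=-0.1334 Im=0.0424

Need the full column D^3_{m',1} for m'=−3..3 at α=6.0316, β=1.3737, γ=3.2623.
cos(β/2)=0.773247, sin(β/2)=0.634105
d^3_{-3,1}: single k=4 term ⇒ +0.374392;  D = -0.239851+0.287473i
d^3_{-2,1}: k∈[3..4] ⇒ +0.745535 -0.250682 = +0.494853;  D = -0.401632+0.289087i
d^3_{-1,1}: k∈[2..4] ⇒ +0.862475 -0.773340 +0.065008 = +0.154143;  D = -0.143584+0.056070i
d^3_{0,1}: k∈[1..3] ⇒ +0.607216 -1.225039 +0.274608 = -0.343214;  D = +0.340717-0.041328i
d^3_{1,1}: k∈[0..2] ⇒ +0.213752 -1.149967 +0.580005 = -0.356210;  D = +0.353164+0.046487i
d^3_{2,1}: k∈[0..1] ⇒ -0.554310 +0.745535 = +0.191225;  D = -0.177408-0.071366i
d^3_{3,1}: single k=0 term ⇒ +0.556725;  D = -0.448518-0.329810i
Y_3^{m'}(θ=2.9144,φ=3.7843) and Σ D·Y over m':
  (-0.2399+0.2875i)·(+0.0017+0.0045i)  (-0.4016+0.2891i)·(-0.0142+0.0485i)  (-0.1436+0.0561i)·(-0.2183+0.1635i)  (+0.3407-0.0413i)·(-0.6349+0.0000i)  (+0.3532+0.0465i)·(+0.2183+0.1635i)  (-0.1774-0.0714i)·(-0.0142-0.0485i)  (-0.4485-0.3298i)·(-0.0017+0.0045i)
Y_3^1(R⁻¹ n̂) = -0.133360+0.042395i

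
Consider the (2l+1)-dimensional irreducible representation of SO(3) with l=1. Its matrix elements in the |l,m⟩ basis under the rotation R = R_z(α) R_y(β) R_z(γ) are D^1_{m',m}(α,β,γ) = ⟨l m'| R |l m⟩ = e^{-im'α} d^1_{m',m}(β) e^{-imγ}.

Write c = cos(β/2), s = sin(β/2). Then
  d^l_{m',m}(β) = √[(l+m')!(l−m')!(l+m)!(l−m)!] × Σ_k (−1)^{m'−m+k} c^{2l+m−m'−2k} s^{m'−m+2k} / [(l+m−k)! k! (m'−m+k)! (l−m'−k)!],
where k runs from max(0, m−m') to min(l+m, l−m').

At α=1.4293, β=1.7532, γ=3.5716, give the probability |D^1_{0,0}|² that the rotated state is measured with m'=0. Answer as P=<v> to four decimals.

P=0.0329

Split into d^1_{0,0}(β=1.7532) × two z-phases.
Half-angle: c=0.639768, s=0.768568. N=√(1·1·1·1)=1.000000
k: max(0,(0)−(0))=0 … min(1+(0),1−(0))=1
  k=0: (−1)^0·1.0000/(1)·0.6398^2·0.7686^0 = +0.409303
  k=1: (−1)^1·1.0000/(1)·0.6398^0·0.7686^2 = -0.590697
d^1_{0,0}(1.7532) = +0.409303 -0.590697 = -0.181394
|D^1_{0,0}|² = |d^1_{0,0}(β)|² = (-0.181394)² = 0.032904 (the z-rotation phases have unit modulus)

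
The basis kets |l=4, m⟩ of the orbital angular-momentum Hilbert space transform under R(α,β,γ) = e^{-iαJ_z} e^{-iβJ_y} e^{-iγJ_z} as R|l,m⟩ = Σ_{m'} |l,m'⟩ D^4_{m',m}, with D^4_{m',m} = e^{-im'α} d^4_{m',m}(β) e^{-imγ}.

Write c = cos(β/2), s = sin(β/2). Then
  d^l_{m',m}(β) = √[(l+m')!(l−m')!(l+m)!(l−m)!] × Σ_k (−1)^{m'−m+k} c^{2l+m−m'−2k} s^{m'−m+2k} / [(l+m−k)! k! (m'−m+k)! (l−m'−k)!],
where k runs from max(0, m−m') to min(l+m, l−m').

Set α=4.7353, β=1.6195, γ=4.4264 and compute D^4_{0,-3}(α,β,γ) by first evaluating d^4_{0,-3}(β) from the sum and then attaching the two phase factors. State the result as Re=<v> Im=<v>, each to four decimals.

Re=0.0543 Im=0.0469

First d^4_{0,-3}(β=1.6195), then the phase factors e^{-i(0)α} and e^{-i(-3)γ}:
c=cos(1.6195/2)=0.689679, s=sin(1.6195/2)=0.724115; N=√[24·24·1·5040]=1703.830978
k: max(0,(-3)−(0))=0 … min(4+(-3),4−(0))=1
  k=0: (−1)^3·1703.8310/(144)·0.6897^5·0.7241^3 = -0.701008
  k=1: (−1)^4·1703.8310/(144)·0.6897^3·0.7241^5 = +0.772757
d^4_{0,-3}(1.6195) = -0.701008 +0.772757 = +0.071749
D = (+1.000000+0.000000i)·(+0.071749)·(+0.756515+0.653977i) = +0.054279+0.046922i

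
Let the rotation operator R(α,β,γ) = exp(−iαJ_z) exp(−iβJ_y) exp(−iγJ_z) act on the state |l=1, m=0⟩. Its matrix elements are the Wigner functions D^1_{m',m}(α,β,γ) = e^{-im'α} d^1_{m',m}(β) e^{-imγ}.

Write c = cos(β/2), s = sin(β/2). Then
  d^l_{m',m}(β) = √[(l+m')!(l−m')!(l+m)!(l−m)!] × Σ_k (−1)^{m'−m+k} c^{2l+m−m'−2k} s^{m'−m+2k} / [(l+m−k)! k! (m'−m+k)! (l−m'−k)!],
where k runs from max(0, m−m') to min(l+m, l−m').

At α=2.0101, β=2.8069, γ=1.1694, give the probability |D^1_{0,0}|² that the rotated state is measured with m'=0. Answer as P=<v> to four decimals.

Split into d^1_{0,0}(β=2.8069) × two z-phases.
c=cos(2.8069/2)=0.166566, s=sin(2.8069/2)=0.986030; N=√[1·1·1·1]=1.000000
k∈{0,1} keeps every argument non-negative
  k=0: (−1)^0·1.0000/(1)·0.1666^2·0.9860^0 = +0.027744
  k=1: (−1)^1·1.0000/(1)·0.1666^0·0.9860^2 = -0.972256
d^1_{0,0}(2.8069) = +0.027744 -0.972256 = -0.944511
|D^1_{0,0}|² = |d^1_{0,0}(β)|² = (-0.944511)² = 0.892102 (the z-rotation phases have unit modulus)

P=0.8921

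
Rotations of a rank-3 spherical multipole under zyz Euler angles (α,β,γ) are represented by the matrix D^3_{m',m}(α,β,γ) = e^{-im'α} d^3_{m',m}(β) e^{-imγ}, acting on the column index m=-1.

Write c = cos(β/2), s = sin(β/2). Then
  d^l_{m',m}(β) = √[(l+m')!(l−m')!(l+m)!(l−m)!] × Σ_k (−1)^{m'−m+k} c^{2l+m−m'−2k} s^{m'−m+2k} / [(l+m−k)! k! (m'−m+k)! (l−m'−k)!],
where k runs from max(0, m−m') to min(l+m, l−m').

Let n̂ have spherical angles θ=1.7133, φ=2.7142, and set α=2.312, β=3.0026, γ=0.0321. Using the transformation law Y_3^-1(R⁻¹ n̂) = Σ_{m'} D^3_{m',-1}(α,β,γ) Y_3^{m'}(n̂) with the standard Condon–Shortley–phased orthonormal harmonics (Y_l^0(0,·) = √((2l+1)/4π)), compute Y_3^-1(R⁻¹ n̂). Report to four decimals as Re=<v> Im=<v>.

Need the full column D^3_{m',-1} for m'=−3..3 at α=2.312, β=3.0026, γ=0.0321.
cos(β/2)=0.069440, sin(β/2)=0.997586
d^3_{-3,-1}: single k=2 term ⇒ +0.000090;  D = +0.000069+0.000057i
d^3_{-2,-1}: k∈[1..2] ⇒ +0.000005 -0.002102 = -0.002097;  D = +0.000118+0.002094i
d^3_{-1,-1}: k∈[0..2] ⇒ +0.000000 -0.000185 +0.028653 = +0.028468;  D = -0.019885+0.020372i
d^3_{0,-1}: k∈[0..2] ⇒ -0.000006 +0.003455 -0.237659 = -0.234210;  D = -0.234090-0.007517i
d^3_{1,-1}: k∈[0..2] ⇒ +0.000139 -0.038205 +0.985604 = +0.947538;  D = -0.616993-0.719130i
d^3_{2,-1}: k∈[0..1] ⇒ -0.002102 +0.216952 = +0.214850;  D = -0.025824+0.213292i
d^3_{3,-1}: single k=0 term ⇒ +0.018496;  D = +0.015046-0.010757i
Y_3^{m'}(θ=1.7133,φ=2.7142) and Σ D·Y over m':
  (+0.0001+0.0001i)·(-0.1152-0.3879i)  (+0.0001+0.0021i)·(-0.0933-0.1073i)  (-0.0199+0.0204i)·(+0.2618+0.1192i)  (-0.2341-0.0075i)·(+0.1537+0.0000i)  (-0.6170-0.7191i)·(-0.2618+0.1192i)  (-0.0258+0.2133i)·(-0.0933+0.1073i)  (+0.0150-0.0108i)·(+0.1152-0.3879i)
Y_3^-1(R⁻¹ n̂) = +0.180960+0.086491i

Re=0.1810 Im=0.0865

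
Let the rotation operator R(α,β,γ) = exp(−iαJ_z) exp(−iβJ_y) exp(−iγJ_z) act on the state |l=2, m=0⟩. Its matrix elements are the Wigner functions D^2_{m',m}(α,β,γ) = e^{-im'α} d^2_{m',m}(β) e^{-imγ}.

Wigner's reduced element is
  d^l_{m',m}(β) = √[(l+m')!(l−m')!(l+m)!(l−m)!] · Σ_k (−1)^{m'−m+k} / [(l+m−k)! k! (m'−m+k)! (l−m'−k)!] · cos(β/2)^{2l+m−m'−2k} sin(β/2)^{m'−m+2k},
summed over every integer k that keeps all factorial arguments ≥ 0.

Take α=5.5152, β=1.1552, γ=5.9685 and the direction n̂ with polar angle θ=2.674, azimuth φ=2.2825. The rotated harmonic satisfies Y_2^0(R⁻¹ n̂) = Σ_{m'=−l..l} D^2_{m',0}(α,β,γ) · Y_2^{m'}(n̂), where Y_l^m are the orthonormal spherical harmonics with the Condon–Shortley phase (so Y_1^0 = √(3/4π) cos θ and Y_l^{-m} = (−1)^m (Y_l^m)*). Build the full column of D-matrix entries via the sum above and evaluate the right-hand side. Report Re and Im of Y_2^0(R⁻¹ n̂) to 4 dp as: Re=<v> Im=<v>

Re=0.2471 Im=0.0000

Need the full column D^2_{m',0} for m'=−2..2 at α=5.5152, β=1.1552, γ=5.9685.
cos(β/2)=0.837775, sin(β/2)=0.546015
d^2_{-2,0}: single k=2 term ⇒ +0.512554;  D = +0.017846-0.512243i
d^2_{-1,0}: k∈[1..2] ⇒ +0.786435 -0.334054 = +0.452381;  D = +0.325403-0.314264i
d^2_{0,0}: k∈[0..2] ⇒ +0.492618 -0.836998 +0.088883 = -0.255496;  D = -0.255496+0.000000i
d^2_{1,0}: k∈[0..1] ⇒ -0.786435 +0.334054 = -0.452381;  D = -0.325403-0.314264i
d^2_{2,0}: single k=0 term ⇒ +0.512554;  D = +0.017846+0.512243i
Y_2^{m'}(θ=2.674,φ=2.2825) and Σ D·Y over m':
  (+0.0178-0.5122i)·(-0.0115+0.0776i)  (+0.3254-0.3143i)·(+0.2030+0.2354i)  (-0.2555+0.0000i)·(+0.4386+0.0000i)  (-0.3254-0.3143i)·(-0.2030+0.2354i)  (+0.0178+0.5122i)·(-0.0115-0.0776i)
Y_2^0(R⁻¹ n̂) = +0.247136+0.000000i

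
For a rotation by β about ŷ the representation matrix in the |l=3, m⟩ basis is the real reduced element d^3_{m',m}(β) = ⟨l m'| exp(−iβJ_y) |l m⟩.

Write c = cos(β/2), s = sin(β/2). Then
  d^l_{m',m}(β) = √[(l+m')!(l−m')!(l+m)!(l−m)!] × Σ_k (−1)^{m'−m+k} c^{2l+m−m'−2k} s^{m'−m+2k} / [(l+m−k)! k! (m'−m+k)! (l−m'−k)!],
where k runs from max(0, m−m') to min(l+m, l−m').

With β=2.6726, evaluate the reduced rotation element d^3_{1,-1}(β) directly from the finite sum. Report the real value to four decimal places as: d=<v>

d^3_{1,-1}(β=2.6726) via Wigner's sum:
c=cos(2.6726/2)=0.232353, s=sin(2.6726/2)=0.972631; N=√[24·2·2·24]=48.000000
k: max(0,(-1)−(1))=0 … min(3+(-1),3−(1))=2
  k=0: (−1)^2·48.0000/(8)·0.2324^4·0.9726^2 = +0.016544
  k=1: (−1)^3·48.0000/(6)·0.2324^2·0.9726^4 = -0.386527
  k=2: (−1)^4·48.0000/(48)·0.2324^0·0.9726^6 = +0.846623
d^3_{1,-1}(2.6726) = +0.016544 -0.386527 +0.846623 = +0.476639

d=0.4766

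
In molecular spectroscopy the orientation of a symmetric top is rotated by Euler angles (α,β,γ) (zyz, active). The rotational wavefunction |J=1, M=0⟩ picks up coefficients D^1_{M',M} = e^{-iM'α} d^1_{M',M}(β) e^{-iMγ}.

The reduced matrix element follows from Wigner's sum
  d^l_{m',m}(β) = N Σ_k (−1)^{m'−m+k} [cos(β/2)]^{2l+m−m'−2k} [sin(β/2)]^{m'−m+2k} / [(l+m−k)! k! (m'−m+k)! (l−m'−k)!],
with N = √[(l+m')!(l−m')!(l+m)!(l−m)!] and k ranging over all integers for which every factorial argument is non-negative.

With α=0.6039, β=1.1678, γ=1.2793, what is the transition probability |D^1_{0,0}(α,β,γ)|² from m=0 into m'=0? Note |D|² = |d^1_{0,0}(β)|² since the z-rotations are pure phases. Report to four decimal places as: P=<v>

First d^1_{0,0}(β=1.1678), then the phase factors e^{-i(0)α} and e^{-i(0)γ}:
c=cos(1.1678/2)=0.834319, s=sin(1.1678/2)=0.551282; N=√[1·1·1·1]=1.000000
Admissible k: 0..1 (factorial args all ≥0)
  k=0: (−1)^0·1.0000/(1)·0.8343^2·0.5513^0 = +0.696088
  k=1: (−1)^1·1.0000/(1)·0.8343^0·0.5513^2 = -0.303912
d^1_{0,0}(1.1678) = +0.696088 -0.303912 = +0.392176
|D^1_{0,0}|² = |d^1_{0,0}(β)|² = (+0.392176)² = 0.153802 (the z-rotation phases have unit modulus)

P=0.1538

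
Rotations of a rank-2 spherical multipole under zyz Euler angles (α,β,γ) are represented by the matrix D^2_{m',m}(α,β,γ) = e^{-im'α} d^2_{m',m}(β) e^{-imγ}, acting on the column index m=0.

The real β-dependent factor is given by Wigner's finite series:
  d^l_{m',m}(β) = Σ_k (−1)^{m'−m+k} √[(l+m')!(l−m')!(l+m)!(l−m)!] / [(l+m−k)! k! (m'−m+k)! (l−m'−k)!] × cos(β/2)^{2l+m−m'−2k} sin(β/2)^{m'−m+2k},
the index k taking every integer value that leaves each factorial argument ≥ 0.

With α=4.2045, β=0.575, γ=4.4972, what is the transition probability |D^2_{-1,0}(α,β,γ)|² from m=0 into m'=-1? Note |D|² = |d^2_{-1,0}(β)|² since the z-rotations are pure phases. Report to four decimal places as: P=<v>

First d^2_{-1,0}(β=0.575), then the phase factors e^{-i(-1)α} and e^{-i(0)γ}:
With c≡cos(β/2)=0.958956 and s≡sin(β/2)=0.283556, N=[1·6·2·2]^{1/2}=4.898979
The bounds max(0,m−m')=1 and min(l+m,l−m')=2 give 2 terms
  k=1: (−1)^0·4.8990/(2)·0.9590^3·0.2836^1 = +0.612505
  k=2: (−1)^1·4.8990/(2)·0.9590^1·0.2836^3 = -0.053554
d^2_{-1,0}(0.575) = +0.612505 -0.053554 = +0.558951
|D^2_{-1,0}|² = |d^2_{-1,0}(β)|² = (+0.558951)² = 0.312427 (the z-rotation phases have unit modulus)

P=0.3124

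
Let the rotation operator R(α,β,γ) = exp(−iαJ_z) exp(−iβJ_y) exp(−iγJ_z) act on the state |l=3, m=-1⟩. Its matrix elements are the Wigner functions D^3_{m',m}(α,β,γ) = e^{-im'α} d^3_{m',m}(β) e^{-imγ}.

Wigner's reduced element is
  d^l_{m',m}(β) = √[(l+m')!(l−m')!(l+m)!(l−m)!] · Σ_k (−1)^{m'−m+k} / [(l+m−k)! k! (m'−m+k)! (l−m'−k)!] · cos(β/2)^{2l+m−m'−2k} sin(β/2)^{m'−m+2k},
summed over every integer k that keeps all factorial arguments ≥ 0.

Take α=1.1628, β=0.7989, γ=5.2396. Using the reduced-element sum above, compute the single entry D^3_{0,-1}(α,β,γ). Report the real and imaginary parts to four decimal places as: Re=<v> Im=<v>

Re=-0.2236 Im=0.3841

D^3_{0,-1}(1.1628,0.7989,5.2396) = e^{-i·0·1.1628}·d^3_{0,-1}(0.7989)·e^{-i·-1·5.2396}. Compute d first:
Half-angle: c=0.921275, s=0.388912. N=√(6·6·2·24)=41.569219
The bounds max(0,m−m')=0 and min(l+m,l−m')=2 give 3 terms
  k=0: (−1)^1·41.5692/(12)·0.9213^5·0.3889^1 = -0.894104
  k=1: (−1)^2·41.5692/(4)·0.9213^3·0.3889^3 = +0.478005
  k=2: (−1)^3·41.5692/(12)·0.9213^1·0.3889^5 = -0.028395
d^3_{0,-1}(0.7989) = -0.894104 +0.478005 -0.028395 = -0.444493
Attach z-rotation phases: D = e^{-i(0)(1.1628)}·(-0.444493)·e^{-i(-1)(5.2396)} = -0.223636+0.384137i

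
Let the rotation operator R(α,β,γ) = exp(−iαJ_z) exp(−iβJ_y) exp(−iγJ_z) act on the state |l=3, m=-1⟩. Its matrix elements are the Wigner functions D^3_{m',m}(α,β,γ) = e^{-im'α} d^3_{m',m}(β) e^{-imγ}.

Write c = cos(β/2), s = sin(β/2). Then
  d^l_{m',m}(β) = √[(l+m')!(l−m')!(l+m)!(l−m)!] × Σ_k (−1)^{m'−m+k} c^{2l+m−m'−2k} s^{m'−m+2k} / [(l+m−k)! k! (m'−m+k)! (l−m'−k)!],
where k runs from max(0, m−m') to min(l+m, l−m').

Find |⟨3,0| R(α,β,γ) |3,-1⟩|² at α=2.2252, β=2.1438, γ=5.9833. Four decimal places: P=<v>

P=0.0292

First d^3_{0,-1}(β=2.1438), then the phase factors e^{-i(0)α} and e^{-i(-1)γ}:
c=cos(2.1438/2)=0.478457, s=sin(2.1438/2)=0.878111; N=√[6·6·2·24]=41.569219
k: max(0,(-1)−(0))=0 … min(3+(-1),3−(0))=2
  k=0: (−1)^1·41.5692/(12)·0.4785^5·0.8781^1 = -0.076270
  k=1: (−1)^2·41.5692/(4)·0.4785^3·0.8781^3 = +0.770705
  k=2: (−1)^3·41.5692/(12)·0.4785^1·0.8781^5 = -0.865328
d^3_{0,-1}(2.1438) = -0.076270 +0.770705 -0.865328 = -0.170893
|D^3_{0,-1}|² = |d^3_{0,-1}(β)|² = (-0.170893)² = 0.029204 (the z-rotation phases have unit modulus)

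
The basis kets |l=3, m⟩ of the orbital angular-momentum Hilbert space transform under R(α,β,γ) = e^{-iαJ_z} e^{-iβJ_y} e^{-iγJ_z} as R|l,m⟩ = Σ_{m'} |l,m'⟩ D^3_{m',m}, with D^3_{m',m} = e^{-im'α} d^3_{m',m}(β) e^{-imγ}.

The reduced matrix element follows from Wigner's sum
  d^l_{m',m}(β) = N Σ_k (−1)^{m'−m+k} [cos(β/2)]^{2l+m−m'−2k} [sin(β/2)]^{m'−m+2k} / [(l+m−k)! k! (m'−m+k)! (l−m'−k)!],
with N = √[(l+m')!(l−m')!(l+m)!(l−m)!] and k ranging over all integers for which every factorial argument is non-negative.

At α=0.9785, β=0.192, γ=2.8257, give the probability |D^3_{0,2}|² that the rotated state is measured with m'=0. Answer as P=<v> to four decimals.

D^3_{0,2}(0.9785,0.192,2.8257) = e^{-i·0·0.9785}·d^3_{0,2}(0.192)·e^{-i·2·2.8257}. Compute d first:
Half-angle: c=0.995396, s=0.095853. N=√(6·6·120·1)=65.726707
k: max(0,(2)−(0))=2 … min(3+(2),3−(0))=3
  k=2: (−1)^0·65.7267/(12)·0.9954^4·0.0959^2 = +0.049403
  k=3: (−1)^1·65.7267/(12)·0.9954^2·0.0959^4 = -0.000458
d^3_{0,2}(0.192) = +0.049403 -0.000458 = +0.048945
|D^3_{0,2}|² = |d^3_{0,2}(β)|² = (+0.048945)² = 0.002396 (the z-rotation phases have unit modulus)

P=0.0024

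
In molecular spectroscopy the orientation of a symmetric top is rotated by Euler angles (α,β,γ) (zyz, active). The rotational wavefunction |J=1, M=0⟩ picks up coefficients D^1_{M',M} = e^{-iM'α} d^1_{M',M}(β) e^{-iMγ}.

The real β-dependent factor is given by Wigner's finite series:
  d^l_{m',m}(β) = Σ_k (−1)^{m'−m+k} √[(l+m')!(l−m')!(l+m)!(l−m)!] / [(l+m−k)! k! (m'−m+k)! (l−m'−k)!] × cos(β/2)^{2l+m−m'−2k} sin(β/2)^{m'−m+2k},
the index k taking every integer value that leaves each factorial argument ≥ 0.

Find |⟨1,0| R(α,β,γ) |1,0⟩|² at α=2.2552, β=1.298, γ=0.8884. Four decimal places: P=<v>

P=0.0726

Split into d^1_{0,0}(β=1.298) × two z-phases.
Half-angle: c=0.796689, s=0.604390. N=√(1·1·1·1)=1.000000
Admissible k: 0..1 (factorial args all ≥0)
  k=0: (−1)^0·1.0000/(1)·0.7967^2·0.6044^0 = +0.634713
  k=1: (−1)^1·1.0000/(1)·0.7967^0·0.6044^2 = -0.365287
d^1_{0,0}(1.298) = +0.634713 -0.365287 = +0.269425
|D^1_{0,0}|² = |d^1_{0,0}(β)|² = (+0.269425)² = 0.072590 (the z-rotation phases have unit modulus)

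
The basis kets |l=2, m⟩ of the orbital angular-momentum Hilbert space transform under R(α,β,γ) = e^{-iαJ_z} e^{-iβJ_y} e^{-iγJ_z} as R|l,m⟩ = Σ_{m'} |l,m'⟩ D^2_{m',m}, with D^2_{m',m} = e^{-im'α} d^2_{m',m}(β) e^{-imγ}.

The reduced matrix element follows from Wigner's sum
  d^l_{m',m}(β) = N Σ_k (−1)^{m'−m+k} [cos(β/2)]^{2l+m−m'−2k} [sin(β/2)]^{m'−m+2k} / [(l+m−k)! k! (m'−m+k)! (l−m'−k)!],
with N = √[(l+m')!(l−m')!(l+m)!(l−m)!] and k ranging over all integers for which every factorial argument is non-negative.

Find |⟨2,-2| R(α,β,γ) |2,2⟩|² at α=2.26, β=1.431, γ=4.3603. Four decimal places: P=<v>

P=0.0343

Split into d^2_{-2,2}(β=1.431) × two z-phases.
With c≡cos(β/2)=0.754765 and s≡sin(β/2)=0.655995, N=[1·24·24·1]^{1/2}=24.000000
k∈{4} keeps every argument non-negative
  k=4: (−1)^0·24.0000/(24)·0.7548^0·0.6560^4 = +0.185183
d^2_{-2,2}(1.431) = +0.185183
|D^2_{-2,2}|² = |d^2_{-2,2}(β)|² = (+0.185183)² = 0.034293 (the z-rotation phases have unit modulus)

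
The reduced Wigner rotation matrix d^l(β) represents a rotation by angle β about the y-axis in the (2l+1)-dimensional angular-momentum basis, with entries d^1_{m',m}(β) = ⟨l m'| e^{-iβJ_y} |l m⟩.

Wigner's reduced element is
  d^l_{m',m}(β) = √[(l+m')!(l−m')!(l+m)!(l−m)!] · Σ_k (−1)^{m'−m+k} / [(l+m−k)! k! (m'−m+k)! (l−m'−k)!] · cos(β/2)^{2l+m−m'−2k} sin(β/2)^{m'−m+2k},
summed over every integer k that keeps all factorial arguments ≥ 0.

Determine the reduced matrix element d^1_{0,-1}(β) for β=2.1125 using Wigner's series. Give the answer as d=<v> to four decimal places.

d^1_{0,-1}(β=2.1125) via Wigner's sum:
c=cos(2.1125/2)=0.492140, s=sin(2.1125/2)=0.870516; N=√[1·1·1·2]=1.414214
The bounds max(0,m−m')=0 and min(l+m,l−m')=0 give 1 term
  k=0: (−1)^1·1.4142/(1)·0.4921^1·0.8705^1 = -0.605871
d^1_{0,-1}(2.1125) = -0.605871

d=-0.6059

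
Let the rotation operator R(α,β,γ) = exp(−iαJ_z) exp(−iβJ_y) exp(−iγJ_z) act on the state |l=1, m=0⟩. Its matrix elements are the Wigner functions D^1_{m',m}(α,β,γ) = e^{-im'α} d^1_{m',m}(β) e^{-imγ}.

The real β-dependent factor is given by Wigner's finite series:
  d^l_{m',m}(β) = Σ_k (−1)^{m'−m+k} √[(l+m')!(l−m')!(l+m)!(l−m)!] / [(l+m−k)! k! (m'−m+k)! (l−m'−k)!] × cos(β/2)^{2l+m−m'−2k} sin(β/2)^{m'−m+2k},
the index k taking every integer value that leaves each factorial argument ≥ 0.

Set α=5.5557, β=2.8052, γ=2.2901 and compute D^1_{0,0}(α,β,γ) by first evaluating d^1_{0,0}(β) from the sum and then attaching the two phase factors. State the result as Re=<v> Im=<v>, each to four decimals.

Split into d^1_{0,0}(β=2.8052) × two z-phases.
c=cos(2.8052/2)=0.167404, s=sin(2.8052/2)=0.985888; N=√[1·1·1·1]=1.000000
k∈{0,1} keeps every argument non-negative
  k=0: (−1)^0·1.0000/(1)·0.1674^2·0.9859^0 = +0.028024
  k=1: (−1)^1·1.0000/(1)·0.1674^0·0.9859^2 = -0.971976
d^1_{0,0}(2.8052) = +0.028024 -0.971976 = -0.943952
Attach z-rotation phases: D = e^{-i(0)(5.5557)}·(-0.943952)·e^{-i(0)(2.2901)} = -0.943952+0.000000i

Re=-0.9440 Im=0.0000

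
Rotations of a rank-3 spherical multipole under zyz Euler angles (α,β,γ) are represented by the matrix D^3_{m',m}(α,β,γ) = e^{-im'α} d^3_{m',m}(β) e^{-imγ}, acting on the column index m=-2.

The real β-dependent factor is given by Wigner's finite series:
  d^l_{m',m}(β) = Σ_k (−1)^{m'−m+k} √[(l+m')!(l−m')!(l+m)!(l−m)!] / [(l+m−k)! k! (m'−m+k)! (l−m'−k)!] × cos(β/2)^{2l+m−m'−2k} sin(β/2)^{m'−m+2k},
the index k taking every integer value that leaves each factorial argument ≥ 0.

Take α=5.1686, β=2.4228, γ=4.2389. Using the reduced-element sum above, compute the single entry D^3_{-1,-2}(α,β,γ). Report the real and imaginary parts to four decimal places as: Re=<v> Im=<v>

Split into d^3_{-1,-2}(β=2.4228) × two z-phases.
With c≡cos(β/2)=0.351709 and s≡sin(β/2)=0.936109, N=[2·24·1·120]^{1/2}=75.894664
k∈{0,1} keeps every argument non-negative
  k=0: (−1)^1·75.8947/(24)·0.3517^5·0.9361^1 = -0.015931
  k=1: (−1)^2·75.8947/(12)·0.3517^3·0.9361^3 = +0.225715
d^3_{-1,-2}(2.4228) = -0.015931 +0.225715 = +0.209784
Attach z-rotation phases: D = e^{-i(-1)(5.1686)}·(+0.209784)·e^{-i(-2)(4.2389)} = +0.098872+0.185024i

Re=0.0989 Im=0.1850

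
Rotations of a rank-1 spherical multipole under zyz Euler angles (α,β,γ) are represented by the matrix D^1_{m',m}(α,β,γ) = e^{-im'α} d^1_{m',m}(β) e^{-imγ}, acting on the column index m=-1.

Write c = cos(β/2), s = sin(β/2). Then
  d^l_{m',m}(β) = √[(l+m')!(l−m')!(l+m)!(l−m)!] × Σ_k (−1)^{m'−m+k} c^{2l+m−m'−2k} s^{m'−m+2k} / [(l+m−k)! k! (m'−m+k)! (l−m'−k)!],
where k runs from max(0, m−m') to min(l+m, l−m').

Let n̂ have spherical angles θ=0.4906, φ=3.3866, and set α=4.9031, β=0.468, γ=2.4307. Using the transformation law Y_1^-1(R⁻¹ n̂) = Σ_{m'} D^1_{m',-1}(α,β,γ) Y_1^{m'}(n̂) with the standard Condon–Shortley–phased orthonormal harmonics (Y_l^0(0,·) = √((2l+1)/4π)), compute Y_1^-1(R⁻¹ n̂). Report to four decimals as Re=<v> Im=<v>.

Need the full column D^1_{m',-1} for m'=−1..1 at α=4.9031, β=0.468, γ=2.4307.
cos(β/2)=0.972747, sin(β/2)=0.231870
d^1_{-1,-1}: single k=0 term ⇒ +0.946236;  D = +0.470315+0.821076i
d^1_{0,-1}: single k=0 term ⇒ -0.318977;  D = +0.241715-0.208136i
d^1_{1,-1}: single k=0 term ⇒ +0.053764;  D = -0.042168-0.033353i
Y_1^{m'}(θ=0.4906,φ=3.3866) and Σ D·Y over m':
  (+0.4703+0.8211i)·(-0.1579+0.0395i)  (+0.2417-0.2081i)·(+0.4310+0.0000i)  (-0.0422-0.0334i)·(+0.1579+0.0395i)
Y_1^-1(R⁻¹ n̂) = -0.007862-0.207727i

Re=-0.0079 Im=-0.2077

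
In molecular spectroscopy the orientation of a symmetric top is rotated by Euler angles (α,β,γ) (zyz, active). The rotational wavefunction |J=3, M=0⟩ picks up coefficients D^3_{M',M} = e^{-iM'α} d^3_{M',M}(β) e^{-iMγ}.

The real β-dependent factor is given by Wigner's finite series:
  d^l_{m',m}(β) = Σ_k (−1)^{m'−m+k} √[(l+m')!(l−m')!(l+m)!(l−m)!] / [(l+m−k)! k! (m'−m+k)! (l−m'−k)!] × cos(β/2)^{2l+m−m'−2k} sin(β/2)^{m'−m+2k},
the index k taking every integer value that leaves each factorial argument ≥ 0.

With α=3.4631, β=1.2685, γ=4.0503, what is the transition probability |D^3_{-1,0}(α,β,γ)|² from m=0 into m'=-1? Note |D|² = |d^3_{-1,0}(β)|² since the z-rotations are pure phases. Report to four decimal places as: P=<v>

First d^3_{-1,0}(β=1.2685), then the phase factors e^{-i(-1)α} and e^{-i(0)γ}:
With c≡cos(β/2)=0.805516 and s≡sin(β/2)=0.592574, N=[2·24·6·6]^{1/2}=41.569219
k: max(0,(0)−(-1))=1 … min(3+(0),3−(-1))=3
  k=1: (−1)^0·41.5692/(12)·0.8055^5·0.5926^1 = +0.696153
  k=2: (−1)^1·41.5692/(4)·0.8055^3·0.5926^3 = -1.130217
  k=3: (−1)^2·41.5692/(12)·0.8055^1·0.5926^5 = +0.203881
d^3_{-1,0}(1.2685) = +0.696153 -1.130217 +0.203881 = -0.230183
|D^3_{-1,0}|² = |d^3_{-1,0}(β)|² = (-0.230183)² = 0.052984 (the z-rotation phases have unit modulus)

P=0.0530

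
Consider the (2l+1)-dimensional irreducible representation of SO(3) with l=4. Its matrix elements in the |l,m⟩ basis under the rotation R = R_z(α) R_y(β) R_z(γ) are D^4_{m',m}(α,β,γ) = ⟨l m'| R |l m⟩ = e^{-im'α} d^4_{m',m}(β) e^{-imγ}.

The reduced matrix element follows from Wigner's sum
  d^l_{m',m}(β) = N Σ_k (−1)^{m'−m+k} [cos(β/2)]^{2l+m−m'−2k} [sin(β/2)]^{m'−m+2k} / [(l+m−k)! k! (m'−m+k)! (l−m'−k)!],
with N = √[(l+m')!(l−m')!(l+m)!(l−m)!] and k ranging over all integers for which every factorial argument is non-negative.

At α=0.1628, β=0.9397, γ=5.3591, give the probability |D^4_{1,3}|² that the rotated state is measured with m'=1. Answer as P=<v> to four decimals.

P=0.2174

Split into d^4_{1,3}(β=0.9397) × two z-phases.
Half-angle: c=0.891636, s=0.452753. N=√(120·6·5040·1)=1904.940944
The bounds max(0,m−m')=2 and min(l+m,l−m')=3 give 2 terms
  k=2: (−1)^0·1904.9409/(240)·0.8916^6·0.4528^2 = +0.817557
  k=3: (−1)^1·1904.9409/(144)·0.8916^4·0.4528^4 = -0.351329
d^4_{1,3}(0.9397) = +0.817557 -0.351329 = +0.466229
|D^4_{1,3}|² = |d^4_{1,3}(β)|² = (+0.466229)² = 0.217369 (the z-rotation phases have unit modulus)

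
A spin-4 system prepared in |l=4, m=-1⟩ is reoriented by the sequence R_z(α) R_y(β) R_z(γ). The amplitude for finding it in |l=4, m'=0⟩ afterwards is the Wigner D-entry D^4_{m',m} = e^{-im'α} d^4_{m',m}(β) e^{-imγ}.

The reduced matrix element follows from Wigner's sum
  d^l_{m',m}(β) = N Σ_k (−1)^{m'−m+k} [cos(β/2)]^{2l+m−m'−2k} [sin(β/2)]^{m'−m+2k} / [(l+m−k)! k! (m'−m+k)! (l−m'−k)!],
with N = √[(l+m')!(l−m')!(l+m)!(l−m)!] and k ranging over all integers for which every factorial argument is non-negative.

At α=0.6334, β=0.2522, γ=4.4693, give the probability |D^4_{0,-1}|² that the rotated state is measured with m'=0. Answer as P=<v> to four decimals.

First d^4_{0,-1}(β=0.2522), then the phase factors e^{-i(0)α} and e^{-i(-1)γ}:
Half-angle: c=0.992060, s=0.125766. N=√(24·24·6·120)=643.987578
k∈{0,1,2,3} keeps every argument non-negative
  k=0: (−1)^1·643.9876/(144)·0.9921^7·0.1258^1 = -0.531917
  k=1: (−1)^2·643.9876/(24)·0.9921^5·0.1258^3 = +0.051292
  k=2: (−1)^3·643.9876/(24)·0.9921^3·0.1258^5 = -0.000824
  k=3: (−1)^4·643.9876/(144)·0.9921^1·0.1258^7 = +0.000002
d^4_{0,-1}(0.2522) = -0.531917 +0.051292 -0.000824 +0.000002 = -0.481447
|D^4_{0,-1}|² = |d^4_{0,-1}(β)|² = (-0.481447)² = 0.231792 (the z-rotation phases have unit modulus)

P=0.2318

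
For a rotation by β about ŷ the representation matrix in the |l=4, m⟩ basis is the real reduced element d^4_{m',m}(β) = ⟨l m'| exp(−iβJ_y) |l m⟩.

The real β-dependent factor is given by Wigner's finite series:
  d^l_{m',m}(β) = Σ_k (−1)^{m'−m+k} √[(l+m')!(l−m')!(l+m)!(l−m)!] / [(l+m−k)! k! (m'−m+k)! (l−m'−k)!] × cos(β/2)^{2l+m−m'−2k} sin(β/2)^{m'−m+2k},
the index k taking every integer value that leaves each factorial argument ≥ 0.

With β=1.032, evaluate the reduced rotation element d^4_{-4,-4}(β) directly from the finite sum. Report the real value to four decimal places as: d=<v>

d=0.3276

d^4_{-4,-4}(β=1.032) via Wigner's sum:
With c≡cos(β/2)=0.869800 and s≡sin(β/2)=0.493405, N=[1·40320·1·40320]^{1/2}=40320.000000
Admissible k: 0..0 (factorial args all ≥0)
  k=0: (−1)^0·40320.0000/(40320)·0.8698^8·0.4934^0 = +0.327608
d^4_{-4,-4}(1.032) = +0.327608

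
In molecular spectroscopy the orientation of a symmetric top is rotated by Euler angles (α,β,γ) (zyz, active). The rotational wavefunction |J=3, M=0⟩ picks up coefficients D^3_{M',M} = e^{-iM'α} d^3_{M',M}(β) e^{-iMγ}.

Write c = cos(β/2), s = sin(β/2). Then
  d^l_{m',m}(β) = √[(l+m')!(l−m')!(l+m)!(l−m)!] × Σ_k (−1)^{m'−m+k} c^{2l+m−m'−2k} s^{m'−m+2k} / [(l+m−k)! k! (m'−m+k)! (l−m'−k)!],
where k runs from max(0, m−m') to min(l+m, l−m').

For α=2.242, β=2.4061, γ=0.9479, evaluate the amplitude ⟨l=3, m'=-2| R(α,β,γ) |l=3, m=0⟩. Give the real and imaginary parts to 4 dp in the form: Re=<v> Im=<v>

Re=0.1035 Im=0.4452

Split into d^3_{-2,0}(β=2.4061) × two z-phases.
With c≡cos(β/2)=0.359513 and s≡sin(β/2)=0.933140, N=[1·120·6·6]^{1/2}=65.726707
Admissible k: 2..3 (factorial args all ≥0)
  k=2: (−1)^0·65.7267/(12)·0.3595^4·0.9331^2 = +0.079674
  k=3: (−1)^1·65.7267/(12)·0.3595^2·0.9331^4 = -0.536757
d^3_{-2,0}(2.4061) = +0.079674 -0.536757 = -0.457084
D = (-0.226409-0.974032i)·(-0.457084)·(+1.000000+0.000000i) = +0.103488+0.445214i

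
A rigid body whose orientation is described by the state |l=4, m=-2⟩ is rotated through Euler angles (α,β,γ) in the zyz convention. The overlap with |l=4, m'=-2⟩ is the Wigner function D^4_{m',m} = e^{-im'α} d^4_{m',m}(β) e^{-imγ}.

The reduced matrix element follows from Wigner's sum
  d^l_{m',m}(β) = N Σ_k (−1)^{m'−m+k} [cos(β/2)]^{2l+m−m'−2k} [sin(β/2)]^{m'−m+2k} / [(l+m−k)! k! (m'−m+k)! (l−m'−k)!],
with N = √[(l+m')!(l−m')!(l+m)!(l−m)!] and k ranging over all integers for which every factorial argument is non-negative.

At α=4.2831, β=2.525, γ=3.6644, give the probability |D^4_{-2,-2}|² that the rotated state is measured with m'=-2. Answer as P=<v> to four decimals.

P=0.0093

Split into d^4_{-2,-2}(β=2.525) × two z-phases.
c=cos(2.525/2)=0.303436, s=sin(2.525/2)=0.952852; N=√[2·720·2·720]=1440.000000
The bounds max(0,m−m')=0 and min(l+m,l−m')=2 give 3 terms
  k=0: (−1)^0·1440.0000/(1440)·0.3034^8·0.9529^0 = +0.000072
  k=1: (−1)^1·1440.0000/(120)·0.3034^6·0.9529^2 = -0.008504
  k=2: (−1)^2·1440.0000/(96)·0.3034^4·0.9529^4 = +0.104824
d^4_{-2,-2}(2.525) = +0.000072 -0.008504 +0.104824 = +0.096391
|D^4_{-2,-2}|² = |d^4_{-2,-2}(β)|² = (+0.096391)² = 0.009291 (the z-rotation phases have unit modulus)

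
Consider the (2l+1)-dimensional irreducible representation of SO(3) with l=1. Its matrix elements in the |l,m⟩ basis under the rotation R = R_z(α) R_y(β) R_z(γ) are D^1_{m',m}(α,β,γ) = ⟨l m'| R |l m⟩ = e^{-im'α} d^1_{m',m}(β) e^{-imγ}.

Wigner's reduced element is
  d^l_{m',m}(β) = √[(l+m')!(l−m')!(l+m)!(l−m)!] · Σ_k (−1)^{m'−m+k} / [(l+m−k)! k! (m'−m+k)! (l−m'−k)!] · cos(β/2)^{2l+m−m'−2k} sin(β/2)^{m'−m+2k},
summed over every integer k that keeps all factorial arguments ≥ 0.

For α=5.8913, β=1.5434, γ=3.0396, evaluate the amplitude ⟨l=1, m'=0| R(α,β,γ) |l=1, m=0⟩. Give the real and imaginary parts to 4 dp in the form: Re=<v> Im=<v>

Split into d^1_{0,0}(β=1.5434) × two z-phases.
c=cos(1.5434/2)=0.716726, s=sin(1.5434/2)=0.697355; N=√[1·1·1·1]=1.000000
The bounds max(0,m−m')=0 and min(l+m,l−m')=1 give 2 terms
  k=0: (−1)^0·1.0000/(1)·0.7167^2·0.6974^0 = +0.513696
  k=1: (−1)^1·1.0000/(1)·0.7167^0·0.6974^2 = -0.486304
d^1_{0,0}(1.5434) = +0.513696 -0.486304 = +0.027393
Attach z-rotation phases: D = e^{-i(0)(5.8913)}·(+0.027393)·e^{-i(0)(3.0396)} = +0.027393+0.000000i

Re=0.0274 Im=0.0000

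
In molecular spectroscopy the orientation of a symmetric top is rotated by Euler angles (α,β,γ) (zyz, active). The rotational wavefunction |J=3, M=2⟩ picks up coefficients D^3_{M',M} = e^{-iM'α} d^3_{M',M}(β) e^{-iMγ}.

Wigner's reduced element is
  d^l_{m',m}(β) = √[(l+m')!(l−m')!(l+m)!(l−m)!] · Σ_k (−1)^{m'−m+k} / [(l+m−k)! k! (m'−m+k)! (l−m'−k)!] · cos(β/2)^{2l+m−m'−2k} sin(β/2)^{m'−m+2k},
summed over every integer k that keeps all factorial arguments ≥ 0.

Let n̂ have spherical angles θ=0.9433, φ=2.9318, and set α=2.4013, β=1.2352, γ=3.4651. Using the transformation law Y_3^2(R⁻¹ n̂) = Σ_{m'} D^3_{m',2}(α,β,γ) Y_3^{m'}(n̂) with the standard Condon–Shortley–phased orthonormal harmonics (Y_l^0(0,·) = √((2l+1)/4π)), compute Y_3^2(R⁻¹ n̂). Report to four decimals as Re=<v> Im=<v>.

Need the full column D^3_{m',2} for m'=−3..3 at α=2.4013, β=1.2352, γ=3.4651.
cos(β/2)=0.815271, sin(β/2)=0.579080
d^3_{-3,2}: single k=5 term ⇒ +0.130038;  D = +0.125198+0.035149i
d^3_{-2,2}: k∈[4..5] ⇒ +0.373705 -0.037708 = +0.335997;  D = -0.177566-0.285244i
d^3_{-1,2}: k∈[3..4] ⇒ +0.665505 -0.167879 = +0.497627;  D = -0.090797+0.489273i
d^3_{0,2}: k∈[2..3] ⇒ +0.811419 -0.409373 = +0.402046;  D = +0.320787-0.242356i
d^3_{1,2}: k∈[1..2] ⇒ +0.659550 -0.665505 = -0.005955;  D = +0.005929+0.000555i
d^3_{2,2}: k∈[0..1] ⇒ +0.293637 -0.740721 = -0.447084;  D = -0.300546-0.330992i
d^3_{3,2}: single k=0 term ⇒ -0.510885;  D = -0.001567+0.510883i
Y_3^{m'}(θ=0.9433,φ=2.9318) and Σ D·Y over m':
  (+0.1252+0.0351i)·(-0.1789-0.1303i)  (-0.1776-0.2852i)·(+0.3591+0.1602i)  (-0.0908+0.4893i)·(-0.1851-0.0394i)  (+0.3208-0.2424i)·(-0.2797+0.0000i)  (+0.0059+0.0006i)·(+0.1851-0.0394i)  (-0.3005-0.3310i)·(+0.3591-0.1602i)  (-0.0016+0.5109i)·(+0.1789-0.1303i)
Y_3^2(R⁻¹ n̂) = -0.183052-0.151931i

Re=-0.1831 Im=-0.1519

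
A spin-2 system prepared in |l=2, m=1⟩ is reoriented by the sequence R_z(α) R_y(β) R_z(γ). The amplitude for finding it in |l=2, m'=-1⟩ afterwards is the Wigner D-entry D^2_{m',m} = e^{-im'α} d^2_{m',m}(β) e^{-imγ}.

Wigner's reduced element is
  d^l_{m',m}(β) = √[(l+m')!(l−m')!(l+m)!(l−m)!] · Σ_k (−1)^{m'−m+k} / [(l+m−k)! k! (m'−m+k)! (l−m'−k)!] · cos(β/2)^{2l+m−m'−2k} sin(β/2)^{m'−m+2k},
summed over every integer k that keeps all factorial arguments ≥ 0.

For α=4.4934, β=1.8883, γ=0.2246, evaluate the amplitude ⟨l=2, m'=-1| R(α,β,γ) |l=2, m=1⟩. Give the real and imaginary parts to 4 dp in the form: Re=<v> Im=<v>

Split into d^2_{-1,1}(β=1.8883) × two z-phases.
c=cos(1.8883/2)=0.586432, s=sin(1.8883/2)=0.809999; N=√[1·6·6·1]=6.000000
k: max(0,(1)−(-1))=2 … min(2+(1),2−(-1))=3
  k=2: (−1)^0·6.0000/(2)·0.5864^2·0.8100^2 = +0.676900
  k=3: (−1)^1·6.0000/(6)·0.5864^0·0.8100^4 = -0.430465
d^2_{-1,1}(1.8883) = +0.676900 -0.430465 = +0.246436
Attach z-rotation phases: D = e^{-i(-1)(4.4934)}·(+0.246436)·e^{-i(1)(0.2246)} = -0.105766-0.222585i

Re=-0.1058 Im=-0.2226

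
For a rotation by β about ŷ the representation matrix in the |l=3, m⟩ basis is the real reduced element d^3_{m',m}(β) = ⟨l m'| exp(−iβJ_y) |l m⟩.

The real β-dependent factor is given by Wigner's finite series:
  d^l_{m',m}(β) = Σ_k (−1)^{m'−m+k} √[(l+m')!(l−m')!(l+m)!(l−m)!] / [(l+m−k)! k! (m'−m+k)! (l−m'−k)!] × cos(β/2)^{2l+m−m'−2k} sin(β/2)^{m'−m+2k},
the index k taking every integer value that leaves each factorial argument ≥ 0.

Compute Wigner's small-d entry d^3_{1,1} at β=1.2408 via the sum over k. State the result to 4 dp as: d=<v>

d=-0.4411

d^3_{1,1}(β=1.2408) via Wigner's sum:
Half-angle: c=0.813646, s=0.581361. N=√(24·2·24·2)=48.000000
The bounds max(0,m−m')=0 and min(l+m,l−m')=2 give 3 terms
  k=0: (−1)^0·48.0000/(48)·0.8136^6·0.5814^0 = +0.290144
  k=1: (−1)^1·48.0000/(6)·0.8136^4·0.5814^2 = -1.185013
  k=2: (−1)^2·48.0000/(8)·0.8136^2·0.5814^4 = +0.453738
d^3_{1,1}(1.2408) = +0.290144 -1.185013 +0.453738 = -0.441132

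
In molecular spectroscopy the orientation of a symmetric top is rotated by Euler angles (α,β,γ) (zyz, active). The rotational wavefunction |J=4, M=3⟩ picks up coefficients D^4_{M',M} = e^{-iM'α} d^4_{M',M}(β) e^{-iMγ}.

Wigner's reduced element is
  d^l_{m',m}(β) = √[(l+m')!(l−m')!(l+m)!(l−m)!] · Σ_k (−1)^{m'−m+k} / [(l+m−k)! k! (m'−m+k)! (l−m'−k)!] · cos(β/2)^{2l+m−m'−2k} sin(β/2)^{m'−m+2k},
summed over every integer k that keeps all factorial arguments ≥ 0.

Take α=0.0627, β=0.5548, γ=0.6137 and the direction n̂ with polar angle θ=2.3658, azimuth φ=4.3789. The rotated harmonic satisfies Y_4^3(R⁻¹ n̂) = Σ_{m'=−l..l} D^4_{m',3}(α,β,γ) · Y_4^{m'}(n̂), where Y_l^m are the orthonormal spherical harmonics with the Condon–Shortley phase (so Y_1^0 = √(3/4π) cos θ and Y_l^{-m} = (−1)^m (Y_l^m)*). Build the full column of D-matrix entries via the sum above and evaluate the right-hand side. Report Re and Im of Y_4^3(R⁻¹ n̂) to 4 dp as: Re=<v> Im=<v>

Re=0.2512 Im=0.1056

Need the full column D^4_{m',3} for m'=−4..4 at α=0.0627, β=0.5548, γ=0.6137.
cos(β/2)=0.961771, sin(β/2)=0.273856
d^4_{-4,3}: single k=7 term ⇒ +0.000314;  D = -0.000006-0.000314i
d^4_{-3,3}: k∈[6..7] ⇒ +0.002731 -0.000032 = +0.002700;  D = -0.000222-0.002691i
d^4_{-2,3}: k∈[5..6] ⇒ +0.015382 -0.000416 = +0.014966;  D = -0.002161-0.014809i
d^4_{-1,3}: k∈[4..5] ⇒ +0.063664 -0.003097 = +0.060567;  D = -0.012484-0.059266i
d^4_{0,3}: k∈[3..4] ⇒ +0.199981 -0.016214 = +0.183767;  D = -0.049070-0.177094i
d^4_{1,3}: k∈[2..3] ⇒ +0.471134 -0.063664 = +0.407469;  D = -0.133195-0.385085i
d^4_{2,3}: k∈[1..2] ⇒ +0.779986 -0.189718 = +0.590268;  D = -0.227523-0.544655i
d^4_{3,3}: k∈[0..1] ⇒ +0.732103 -0.415501 = +0.316603;  D = -0.140102-0.283917i
d^4_{4,3}: single k=0 term ⇒ -0.589614;  D = +0.293532+0.511355i
Y_4^{m'}(θ=2.3658,φ=4.3789) and Σ D·Y over m':
  (-0.0000-0.0003i)·(+0.0250+0.1035i)  (-0.0002-0.0027i)·(-0.2583+0.1657i)  (-0.0022-0.0148i)·(-0.3309-0.2605i)  (-0.0125-0.0593i)·(+0.0439-0.1268i)  (-0.0491-0.1771i)·(-0.3384+0.0000i)  (-0.1332-0.3851i)·(-0.0439-0.1268i)  (-0.2275-0.5447i)·(-0.3309+0.2605i)  (-0.1401-0.2839i)·(+0.2583+0.1657i)  (+0.2935+0.5114i)·(+0.0250-0.1035i)
Y_4^3(R⁻¹ n̂) = +0.251239+0.105621i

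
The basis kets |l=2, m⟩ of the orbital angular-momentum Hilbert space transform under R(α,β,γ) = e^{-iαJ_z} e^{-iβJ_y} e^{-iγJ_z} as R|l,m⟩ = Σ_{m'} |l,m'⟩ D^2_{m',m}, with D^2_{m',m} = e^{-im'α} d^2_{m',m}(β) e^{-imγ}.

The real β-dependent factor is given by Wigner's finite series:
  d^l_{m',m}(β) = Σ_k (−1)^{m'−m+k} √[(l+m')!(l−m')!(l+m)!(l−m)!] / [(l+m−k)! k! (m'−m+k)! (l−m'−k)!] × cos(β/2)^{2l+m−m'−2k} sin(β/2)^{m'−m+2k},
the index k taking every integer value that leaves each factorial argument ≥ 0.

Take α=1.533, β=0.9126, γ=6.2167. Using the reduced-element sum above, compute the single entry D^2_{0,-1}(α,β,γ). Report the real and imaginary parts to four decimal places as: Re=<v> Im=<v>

Re=-0.5914 Im=0.0394

Split into d^2_{0,-1}(β=0.9126) × two z-phases.
With c≡cos(β/2)=0.897689 and s≡sin(β/2)=0.440630, N=[2·2·1·6]^{1/2}=4.898979
k: max(0,(-1)−(0))=0 … min(2+(-1),2−(0))=1
  k=0: (−1)^1·4.8990/(2)·0.8977^3·0.4406^1 = -0.780777
  k=1: (−1)^2·4.8990/(2)·0.8977^1·0.4406^3 = +0.188115
d^2_{0,-1}(0.9126) = -0.780777 +0.188115 = -0.592662
Attach z-rotation phases: D = e^{-i(0)(1.533)}·(-0.592662)·e^{-i(-1)(6.2167)} = -0.591353+0.039374i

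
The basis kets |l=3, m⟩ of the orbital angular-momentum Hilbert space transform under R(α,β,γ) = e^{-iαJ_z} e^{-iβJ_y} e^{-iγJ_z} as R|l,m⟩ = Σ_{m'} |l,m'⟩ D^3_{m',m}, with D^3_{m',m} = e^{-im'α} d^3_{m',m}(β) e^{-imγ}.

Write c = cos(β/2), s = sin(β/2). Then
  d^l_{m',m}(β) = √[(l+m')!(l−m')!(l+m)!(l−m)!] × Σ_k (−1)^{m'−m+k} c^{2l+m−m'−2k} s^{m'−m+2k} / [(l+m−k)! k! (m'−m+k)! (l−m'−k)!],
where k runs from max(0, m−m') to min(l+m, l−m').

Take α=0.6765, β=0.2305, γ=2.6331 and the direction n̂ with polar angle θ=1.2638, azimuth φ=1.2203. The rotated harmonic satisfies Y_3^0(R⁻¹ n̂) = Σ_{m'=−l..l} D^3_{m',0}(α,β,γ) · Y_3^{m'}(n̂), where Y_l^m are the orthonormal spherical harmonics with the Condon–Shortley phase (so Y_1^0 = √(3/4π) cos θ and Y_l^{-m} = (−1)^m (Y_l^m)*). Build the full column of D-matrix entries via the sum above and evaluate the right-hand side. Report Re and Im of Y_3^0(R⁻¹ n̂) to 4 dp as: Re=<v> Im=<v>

Re=-0.3309 Im=0.0000

Need the full column D^3_{m',0} for m'=−3..3 at α=0.6765, β=0.2305, γ=2.6331.
cos(β/2)=0.993366, sin(β/2)=0.114995
d^3_{-3,0}: single k=3 term ⇒ +0.006666;  D = -0.002952+0.005977i
d^3_{-2,0}: k∈[2..3] ⇒ +0.070527 -0.000945 = +0.069582;  D = +0.015035+0.067938i
d^3_{-1,0}: k∈[1..3] ⇒ +0.385315 -0.015491 +0.000069 = +0.369894;  D = +0.288431+0.231578i
d^3_{0,0}: k∈[0..3] ⇒ +0.960851 -0.115888 +0.001553 -0.000002 = +0.846514;  D = +0.846514+0.000000i
d^3_{1,0}: k∈[0..2] ⇒ -0.385315 +0.015491 -0.000069 = -0.369894;  D = -0.288431+0.231578i
d^3_{2,0}: k∈[0..1] ⇒ +0.070527 -0.000945 = +0.069582;  D = +0.015035-0.067938i
d^3_{3,0}: single k=0 term ⇒ -0.006666;  D = +0.002952+0.005977i
Y_3^{m'}(θ=1.2638,φ=1.2203) and Σ D·Y over m':
  (-0.0030+0.0060i)·(-0.3138+0.1794i)  (+0.0150+0.0679i)·(-0.2145-0.1810i)  (+0.2884+0.2316i)·(-0.0575+0.1572i)  (+0.8465+0.0000i)·(-0.2868+0.0000i)  (-0.2884+0.2316i)·(+0.0575+0.1572i)  (+0.0150-0.0679i)·(-0.2145+0.1810i)  (+0.0030+0.0060i)·(+0.3138+0.1794i)
Y_3^0(R⁻¹ n̂) = -0.330924-0.000000i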